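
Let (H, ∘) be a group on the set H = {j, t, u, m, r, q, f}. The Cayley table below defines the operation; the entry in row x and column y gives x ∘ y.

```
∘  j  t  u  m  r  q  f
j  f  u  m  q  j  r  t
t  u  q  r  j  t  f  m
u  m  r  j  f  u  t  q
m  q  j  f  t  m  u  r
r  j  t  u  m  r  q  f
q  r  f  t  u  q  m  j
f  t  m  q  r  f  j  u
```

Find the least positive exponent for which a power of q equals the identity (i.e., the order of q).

7

The identity element is r (its row matches the header).
q^1 = q
q^2 = q ∘ q = m
q^3 = m ∘ q = u
q^4 = u ∘ q = t
q^5 = t ∘ q = f
q^6 = f ∘ q = j
q^7 = j ∘ q = r
The first power of q equal to the identity is q^7, so ord(q) = 7.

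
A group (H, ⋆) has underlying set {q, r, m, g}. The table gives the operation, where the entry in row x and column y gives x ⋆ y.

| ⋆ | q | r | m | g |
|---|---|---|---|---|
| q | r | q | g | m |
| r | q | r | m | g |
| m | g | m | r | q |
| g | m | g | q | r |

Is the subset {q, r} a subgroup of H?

Yes

{q, r} contains the identity r.
Checking products: every product of two elements of {q, r} (read from the table) lies in {q, r}, so the set is closed.
In a finite group, a nonempty closed subset is a subgroup. So {q, r} ≤ H.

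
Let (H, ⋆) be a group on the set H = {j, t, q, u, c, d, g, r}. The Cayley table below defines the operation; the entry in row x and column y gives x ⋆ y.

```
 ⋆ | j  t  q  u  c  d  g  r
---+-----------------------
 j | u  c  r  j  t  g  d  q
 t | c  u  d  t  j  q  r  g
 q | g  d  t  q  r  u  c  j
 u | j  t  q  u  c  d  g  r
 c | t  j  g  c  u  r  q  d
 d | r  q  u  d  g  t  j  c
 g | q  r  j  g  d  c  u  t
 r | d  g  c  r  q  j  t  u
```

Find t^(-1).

First locate the identity: row u matches the header, so u is the identity.
Scan row t for u: t ⋆ t = u. Hence t^(-1) = t.

t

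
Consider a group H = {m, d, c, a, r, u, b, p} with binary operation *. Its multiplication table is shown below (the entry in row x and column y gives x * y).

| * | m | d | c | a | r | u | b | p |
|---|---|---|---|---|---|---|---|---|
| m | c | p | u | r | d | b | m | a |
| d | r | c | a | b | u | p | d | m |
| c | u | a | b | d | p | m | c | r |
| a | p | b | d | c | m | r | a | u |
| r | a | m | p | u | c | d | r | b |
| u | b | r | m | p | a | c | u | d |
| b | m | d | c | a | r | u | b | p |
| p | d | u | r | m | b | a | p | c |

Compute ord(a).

4

The identity element is b (its row matches the header).
a^1 = a
a^2 = a * a = c
a^3 = c * a = d
a^4 = d * a = b
The first power of a equal to the identity is a^4, so ord(a) = 4.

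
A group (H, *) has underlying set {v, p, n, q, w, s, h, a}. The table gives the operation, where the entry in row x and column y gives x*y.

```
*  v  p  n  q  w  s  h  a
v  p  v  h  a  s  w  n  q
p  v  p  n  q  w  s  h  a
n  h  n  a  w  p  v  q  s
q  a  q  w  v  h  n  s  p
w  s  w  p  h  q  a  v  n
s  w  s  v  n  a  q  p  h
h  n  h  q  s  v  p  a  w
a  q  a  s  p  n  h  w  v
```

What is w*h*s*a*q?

w

w*h = v
v*s = w
w*a = n
n*q = w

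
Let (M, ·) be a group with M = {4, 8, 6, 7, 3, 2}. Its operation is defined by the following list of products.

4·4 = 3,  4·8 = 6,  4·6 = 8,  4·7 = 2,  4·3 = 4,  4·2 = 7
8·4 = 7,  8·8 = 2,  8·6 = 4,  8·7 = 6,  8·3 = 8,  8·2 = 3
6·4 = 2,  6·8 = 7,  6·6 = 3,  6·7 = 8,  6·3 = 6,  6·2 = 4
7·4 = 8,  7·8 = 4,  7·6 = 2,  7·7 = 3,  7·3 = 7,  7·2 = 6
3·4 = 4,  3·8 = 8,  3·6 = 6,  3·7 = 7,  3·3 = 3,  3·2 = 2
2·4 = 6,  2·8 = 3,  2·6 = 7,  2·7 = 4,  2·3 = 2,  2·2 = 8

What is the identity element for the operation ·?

The identity e satisfies e·x = x for all x, so its row in the table reproduces the column headers.
Row 3 reads: 4, 8, 6, 7, 3, 2 — exactly the header order. So 3 is the identity.

3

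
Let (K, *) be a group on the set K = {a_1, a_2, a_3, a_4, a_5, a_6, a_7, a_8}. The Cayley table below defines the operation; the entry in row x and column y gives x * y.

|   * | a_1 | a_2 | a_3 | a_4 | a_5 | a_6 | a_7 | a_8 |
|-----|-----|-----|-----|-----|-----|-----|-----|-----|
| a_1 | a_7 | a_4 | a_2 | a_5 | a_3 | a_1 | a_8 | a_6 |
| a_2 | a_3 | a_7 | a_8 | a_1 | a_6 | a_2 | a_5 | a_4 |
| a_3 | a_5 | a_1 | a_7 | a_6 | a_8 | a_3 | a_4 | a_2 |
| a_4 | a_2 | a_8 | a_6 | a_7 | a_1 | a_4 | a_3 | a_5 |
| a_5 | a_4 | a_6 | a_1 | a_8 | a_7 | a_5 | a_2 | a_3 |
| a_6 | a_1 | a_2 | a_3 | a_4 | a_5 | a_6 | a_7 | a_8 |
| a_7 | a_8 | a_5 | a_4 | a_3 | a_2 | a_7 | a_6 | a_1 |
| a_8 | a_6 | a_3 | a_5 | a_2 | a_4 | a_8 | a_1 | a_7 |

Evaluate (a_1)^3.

a_8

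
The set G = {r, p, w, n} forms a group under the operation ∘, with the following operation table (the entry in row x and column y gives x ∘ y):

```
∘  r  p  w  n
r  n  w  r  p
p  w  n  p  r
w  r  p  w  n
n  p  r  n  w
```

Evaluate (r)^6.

n

r^1 = r
r^2 = r ∘ r = n
r^3 = n ∘ r = p
r^4 = p ∘ r = w
r^5 = w ∘ r = r
r^6 = r ∘ r = n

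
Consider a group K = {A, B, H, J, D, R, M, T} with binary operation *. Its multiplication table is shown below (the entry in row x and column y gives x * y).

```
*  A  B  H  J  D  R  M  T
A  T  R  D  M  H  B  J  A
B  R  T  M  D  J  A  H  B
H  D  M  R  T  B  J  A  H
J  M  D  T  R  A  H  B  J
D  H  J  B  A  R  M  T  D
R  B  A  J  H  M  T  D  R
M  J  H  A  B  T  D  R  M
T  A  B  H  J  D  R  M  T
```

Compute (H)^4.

H^1 = H
H^2 = H * H = R
H^3 = R * H = J
H^4 = J * H = T
(Structurally, K here is isomorphic to Z_2 x Z_4.)

T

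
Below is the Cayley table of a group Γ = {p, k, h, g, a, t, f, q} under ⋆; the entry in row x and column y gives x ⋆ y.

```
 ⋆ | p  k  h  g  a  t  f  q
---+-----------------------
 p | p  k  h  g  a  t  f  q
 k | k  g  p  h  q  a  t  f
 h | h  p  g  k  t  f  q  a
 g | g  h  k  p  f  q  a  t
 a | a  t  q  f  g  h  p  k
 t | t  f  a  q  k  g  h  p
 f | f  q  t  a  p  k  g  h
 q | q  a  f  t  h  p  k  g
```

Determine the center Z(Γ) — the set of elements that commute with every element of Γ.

An element z is central iff its row equals its column in the table.
For f: f ⋆ t = k ≠ h = t ⋆ f, so f ∉ Z.
Checking each element this way leaves Z(Γ) = {g, p}.

{g, p}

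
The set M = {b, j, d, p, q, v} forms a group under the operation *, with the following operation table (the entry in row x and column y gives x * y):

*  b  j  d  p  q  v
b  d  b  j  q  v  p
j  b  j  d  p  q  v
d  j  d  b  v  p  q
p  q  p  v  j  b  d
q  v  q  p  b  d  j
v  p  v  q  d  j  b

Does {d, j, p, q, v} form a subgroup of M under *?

v * v = b, which is not in {d, j, p, q, v}.
The subset is not closed under *, so it is not a subgroup.

No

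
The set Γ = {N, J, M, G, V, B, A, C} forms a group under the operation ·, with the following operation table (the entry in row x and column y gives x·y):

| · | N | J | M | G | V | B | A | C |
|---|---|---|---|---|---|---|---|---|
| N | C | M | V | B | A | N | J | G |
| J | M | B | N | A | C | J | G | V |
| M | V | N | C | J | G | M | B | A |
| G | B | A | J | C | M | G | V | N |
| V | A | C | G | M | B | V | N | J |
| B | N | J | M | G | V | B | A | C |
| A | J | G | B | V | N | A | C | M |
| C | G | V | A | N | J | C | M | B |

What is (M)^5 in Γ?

M

M^1 = M
M^2 = M·M = C
M^3 = C·M = A
M^4 = A·M = B
M^5 = B·M = M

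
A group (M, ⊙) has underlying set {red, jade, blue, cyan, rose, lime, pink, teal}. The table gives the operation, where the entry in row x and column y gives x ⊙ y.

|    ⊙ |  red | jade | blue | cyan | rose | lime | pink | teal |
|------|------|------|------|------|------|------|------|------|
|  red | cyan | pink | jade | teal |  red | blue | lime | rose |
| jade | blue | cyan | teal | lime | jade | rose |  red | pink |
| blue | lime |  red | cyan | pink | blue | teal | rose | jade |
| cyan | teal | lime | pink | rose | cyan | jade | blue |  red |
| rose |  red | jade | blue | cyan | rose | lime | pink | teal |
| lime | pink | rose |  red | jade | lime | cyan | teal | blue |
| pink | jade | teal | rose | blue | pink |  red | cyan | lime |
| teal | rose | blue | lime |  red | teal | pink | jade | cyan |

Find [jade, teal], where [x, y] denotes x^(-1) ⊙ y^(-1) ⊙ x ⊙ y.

cyan

Identity is rose; from the table jade^(-1) = lime and teal^(-1) = red.
lime ⊙ red = pink
pink ⊙ jade = teal
teal ⊙ teal = cyan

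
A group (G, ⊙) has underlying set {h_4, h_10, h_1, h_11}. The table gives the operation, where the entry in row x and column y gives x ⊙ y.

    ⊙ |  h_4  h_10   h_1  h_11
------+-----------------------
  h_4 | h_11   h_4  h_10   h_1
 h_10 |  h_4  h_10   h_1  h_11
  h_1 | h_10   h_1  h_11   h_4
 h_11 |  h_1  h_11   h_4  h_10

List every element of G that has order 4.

{h_1, h_4}

Identity is h_10. Compute the order of each non-identity element by repeated multiplication:
  h_4: h_4 → h_11 → h_1 → h_10  (order 4)
  h_1: h_1 → h_11 → h_4 → h_10  (order 4)
  h_11: h_11 → h_10  (order 2)
Elements of order 4: {h_1, h_4}.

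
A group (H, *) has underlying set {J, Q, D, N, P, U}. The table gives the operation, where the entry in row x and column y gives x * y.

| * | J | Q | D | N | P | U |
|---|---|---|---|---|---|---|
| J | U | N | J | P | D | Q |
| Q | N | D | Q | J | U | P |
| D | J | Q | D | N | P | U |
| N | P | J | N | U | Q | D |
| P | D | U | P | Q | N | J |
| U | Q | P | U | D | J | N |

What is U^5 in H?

U^1 = U
U^2 = U * U = N
U^3 = N * U = D
U^4 = D * U = U
U^5 = U * U = N

N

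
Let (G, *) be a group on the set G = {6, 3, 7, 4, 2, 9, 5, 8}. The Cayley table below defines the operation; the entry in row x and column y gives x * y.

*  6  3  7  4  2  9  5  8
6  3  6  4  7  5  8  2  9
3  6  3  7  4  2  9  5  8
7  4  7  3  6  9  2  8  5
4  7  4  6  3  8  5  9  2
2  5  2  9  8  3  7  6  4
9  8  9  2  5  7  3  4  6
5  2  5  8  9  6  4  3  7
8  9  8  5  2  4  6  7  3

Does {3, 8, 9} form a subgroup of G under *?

9 * 8 = 6, which is not in {3, 8, 9}.
The subset is not closed under *, so it is not a subgroup.

No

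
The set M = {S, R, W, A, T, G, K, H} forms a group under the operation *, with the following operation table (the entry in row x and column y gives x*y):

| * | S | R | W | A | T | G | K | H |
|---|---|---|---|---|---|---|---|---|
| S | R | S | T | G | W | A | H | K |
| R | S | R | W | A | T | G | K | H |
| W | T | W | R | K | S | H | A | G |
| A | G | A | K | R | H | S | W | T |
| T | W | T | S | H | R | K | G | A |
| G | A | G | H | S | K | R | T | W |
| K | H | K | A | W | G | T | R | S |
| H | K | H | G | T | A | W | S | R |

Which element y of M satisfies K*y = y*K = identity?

First locate the identity: row R matches the header, so R is the identity.
Scan row K for R: K*K = R. Hence K^(-1) = K.

K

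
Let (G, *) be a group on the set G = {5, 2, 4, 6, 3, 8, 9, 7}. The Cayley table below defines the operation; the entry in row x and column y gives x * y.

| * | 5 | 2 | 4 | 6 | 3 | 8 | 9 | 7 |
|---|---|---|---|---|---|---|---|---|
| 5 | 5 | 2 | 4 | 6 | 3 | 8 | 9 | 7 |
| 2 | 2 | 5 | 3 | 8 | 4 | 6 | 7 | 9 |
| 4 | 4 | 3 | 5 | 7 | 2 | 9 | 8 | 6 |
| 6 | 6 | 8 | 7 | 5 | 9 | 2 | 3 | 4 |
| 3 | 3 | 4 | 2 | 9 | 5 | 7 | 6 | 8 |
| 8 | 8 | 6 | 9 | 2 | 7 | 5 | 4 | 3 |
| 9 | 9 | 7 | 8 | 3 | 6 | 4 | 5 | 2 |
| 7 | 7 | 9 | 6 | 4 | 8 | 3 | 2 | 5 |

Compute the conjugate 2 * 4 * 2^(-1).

The identity is 5. In row 2, the entry 5 sits in column 2, so 2^(-1) = 2.
2 * 4 = 3
3 * 2 = 4

4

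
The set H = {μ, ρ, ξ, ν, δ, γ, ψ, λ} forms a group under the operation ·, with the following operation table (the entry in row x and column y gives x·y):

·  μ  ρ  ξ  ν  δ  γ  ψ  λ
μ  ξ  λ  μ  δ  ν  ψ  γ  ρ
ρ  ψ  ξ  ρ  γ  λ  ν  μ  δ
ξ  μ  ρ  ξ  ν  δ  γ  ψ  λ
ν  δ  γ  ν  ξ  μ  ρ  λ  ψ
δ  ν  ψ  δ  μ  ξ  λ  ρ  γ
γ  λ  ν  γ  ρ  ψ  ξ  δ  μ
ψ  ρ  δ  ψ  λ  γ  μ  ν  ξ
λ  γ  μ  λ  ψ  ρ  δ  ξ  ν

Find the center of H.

{ν, ξ}

An element z is central iff its row equals its column in the table.
For γ: γ·λ = μ ≠ δ = λ·γ, so γ ∉ Z.
Checking each element this way leaves Z(H) = {ν, ξ}.
(Structurally, H here is isomorphic to the dihedral group D_4.)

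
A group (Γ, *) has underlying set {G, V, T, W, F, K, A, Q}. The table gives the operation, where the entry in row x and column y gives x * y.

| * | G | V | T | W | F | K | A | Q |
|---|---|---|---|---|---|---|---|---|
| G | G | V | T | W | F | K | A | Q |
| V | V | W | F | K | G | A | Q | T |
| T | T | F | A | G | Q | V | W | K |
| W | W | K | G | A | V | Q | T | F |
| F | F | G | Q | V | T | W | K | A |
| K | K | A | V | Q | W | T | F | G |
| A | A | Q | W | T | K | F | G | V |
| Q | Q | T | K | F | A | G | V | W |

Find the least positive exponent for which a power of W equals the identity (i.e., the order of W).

4

The identity element is G (its row matches the header).
W^1 = W
W^2 = W * W = A
W^3 = A * W = T
W^4 = T * W = G
The first power of W equal to the identity is W^4, so ord(W) = 4.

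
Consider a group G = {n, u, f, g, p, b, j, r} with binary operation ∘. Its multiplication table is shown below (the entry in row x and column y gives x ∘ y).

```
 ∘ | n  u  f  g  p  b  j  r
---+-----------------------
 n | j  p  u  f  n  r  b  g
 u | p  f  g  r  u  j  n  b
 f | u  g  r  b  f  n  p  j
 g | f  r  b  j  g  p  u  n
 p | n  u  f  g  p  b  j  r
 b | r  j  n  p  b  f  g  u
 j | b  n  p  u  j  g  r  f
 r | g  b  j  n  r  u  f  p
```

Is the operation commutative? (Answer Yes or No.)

Check whether the table is symmetric across its main diagonal.
Every entry (row x, col y) equals the entry (row y, col x), so G is abelian.

Yes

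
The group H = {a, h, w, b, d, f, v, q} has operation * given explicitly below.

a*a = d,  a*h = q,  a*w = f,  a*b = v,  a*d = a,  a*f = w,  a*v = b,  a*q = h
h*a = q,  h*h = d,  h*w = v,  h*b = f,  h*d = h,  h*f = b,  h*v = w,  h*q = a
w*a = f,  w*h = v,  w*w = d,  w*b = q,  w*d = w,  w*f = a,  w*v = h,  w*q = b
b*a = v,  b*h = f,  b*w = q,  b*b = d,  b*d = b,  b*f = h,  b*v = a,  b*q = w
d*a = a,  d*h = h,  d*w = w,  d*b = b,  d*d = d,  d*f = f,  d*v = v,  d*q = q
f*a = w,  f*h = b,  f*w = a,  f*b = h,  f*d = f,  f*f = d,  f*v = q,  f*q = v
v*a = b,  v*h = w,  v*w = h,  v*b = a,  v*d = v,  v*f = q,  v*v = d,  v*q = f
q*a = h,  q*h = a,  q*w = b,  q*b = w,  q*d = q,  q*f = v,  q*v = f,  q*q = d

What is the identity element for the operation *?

The identity e satisfies e * x = x for all x, so its row in the table reproduces the column headers.
Row d reads: a, h, w, b, d, f, v, q — exactly the header order. So d is the identity.

d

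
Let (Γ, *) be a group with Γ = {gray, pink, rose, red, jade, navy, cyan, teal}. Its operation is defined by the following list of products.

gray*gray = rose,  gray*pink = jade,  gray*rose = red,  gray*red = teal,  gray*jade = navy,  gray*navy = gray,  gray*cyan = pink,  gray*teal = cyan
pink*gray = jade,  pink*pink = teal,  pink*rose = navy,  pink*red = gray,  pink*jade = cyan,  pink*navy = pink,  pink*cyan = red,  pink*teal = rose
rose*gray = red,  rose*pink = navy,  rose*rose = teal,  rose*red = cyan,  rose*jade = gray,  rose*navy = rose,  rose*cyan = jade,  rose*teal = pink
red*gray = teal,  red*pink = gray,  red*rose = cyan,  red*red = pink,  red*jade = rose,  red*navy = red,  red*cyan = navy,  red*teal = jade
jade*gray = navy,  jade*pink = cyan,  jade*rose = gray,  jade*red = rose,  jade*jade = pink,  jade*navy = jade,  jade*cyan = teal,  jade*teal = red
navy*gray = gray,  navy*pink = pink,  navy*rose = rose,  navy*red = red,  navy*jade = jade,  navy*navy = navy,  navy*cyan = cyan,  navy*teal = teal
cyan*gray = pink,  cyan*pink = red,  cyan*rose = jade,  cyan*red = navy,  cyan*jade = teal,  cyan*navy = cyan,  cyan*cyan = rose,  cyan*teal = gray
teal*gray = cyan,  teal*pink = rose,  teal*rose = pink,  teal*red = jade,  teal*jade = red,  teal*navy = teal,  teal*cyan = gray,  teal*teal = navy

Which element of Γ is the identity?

navy

The identity e satisfies e*x = x for all x, so its row in the table reproduces the column headers.
Row navy reads: gray, pink, rose, red, jade, navy, cyan, teal — exactly the header order. So navy is the identity.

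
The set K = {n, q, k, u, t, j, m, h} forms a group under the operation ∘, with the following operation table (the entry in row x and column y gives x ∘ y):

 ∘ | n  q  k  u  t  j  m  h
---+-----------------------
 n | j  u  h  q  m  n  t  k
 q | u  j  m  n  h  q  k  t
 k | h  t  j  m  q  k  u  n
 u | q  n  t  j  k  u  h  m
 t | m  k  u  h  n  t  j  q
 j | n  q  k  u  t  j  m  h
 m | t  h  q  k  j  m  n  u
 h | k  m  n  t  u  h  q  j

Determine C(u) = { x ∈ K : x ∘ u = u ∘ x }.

Compare row u with column u entry by entry.
n ∘ u = q = u ∘ n, so n commutes with u.
h ∘ u = t but u ∘ h = m, so h does not.
Collecting the elements that commute with u: C(u) = {j, n, q, u}.

{j, n, q, u}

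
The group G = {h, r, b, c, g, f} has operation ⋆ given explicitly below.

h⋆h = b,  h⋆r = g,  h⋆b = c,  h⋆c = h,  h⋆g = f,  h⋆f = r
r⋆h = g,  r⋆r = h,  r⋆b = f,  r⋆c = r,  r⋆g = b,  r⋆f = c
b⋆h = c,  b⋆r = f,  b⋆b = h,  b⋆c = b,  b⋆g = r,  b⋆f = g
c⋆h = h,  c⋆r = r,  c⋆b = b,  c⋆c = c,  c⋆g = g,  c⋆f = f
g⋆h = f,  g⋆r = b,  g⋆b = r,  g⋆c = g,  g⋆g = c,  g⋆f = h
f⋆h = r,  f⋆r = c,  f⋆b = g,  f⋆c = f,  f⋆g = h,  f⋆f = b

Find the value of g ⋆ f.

h

Read row g, column f: g ⋆ f = h.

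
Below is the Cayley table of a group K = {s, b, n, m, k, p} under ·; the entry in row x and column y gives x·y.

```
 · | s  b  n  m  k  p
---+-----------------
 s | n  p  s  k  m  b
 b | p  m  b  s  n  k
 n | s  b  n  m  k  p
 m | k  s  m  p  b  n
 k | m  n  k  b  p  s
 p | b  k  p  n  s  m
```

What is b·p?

k

Read row b, column p: b·p = k.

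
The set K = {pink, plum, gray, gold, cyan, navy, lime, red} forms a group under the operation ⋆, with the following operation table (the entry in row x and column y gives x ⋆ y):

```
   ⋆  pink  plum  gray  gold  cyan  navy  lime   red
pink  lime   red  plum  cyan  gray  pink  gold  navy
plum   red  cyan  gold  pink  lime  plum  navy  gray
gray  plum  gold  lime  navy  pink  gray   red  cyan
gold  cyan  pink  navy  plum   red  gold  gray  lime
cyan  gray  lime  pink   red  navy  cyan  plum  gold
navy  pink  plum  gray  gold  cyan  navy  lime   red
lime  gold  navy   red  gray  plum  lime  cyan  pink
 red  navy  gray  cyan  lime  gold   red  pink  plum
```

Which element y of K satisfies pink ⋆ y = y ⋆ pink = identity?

red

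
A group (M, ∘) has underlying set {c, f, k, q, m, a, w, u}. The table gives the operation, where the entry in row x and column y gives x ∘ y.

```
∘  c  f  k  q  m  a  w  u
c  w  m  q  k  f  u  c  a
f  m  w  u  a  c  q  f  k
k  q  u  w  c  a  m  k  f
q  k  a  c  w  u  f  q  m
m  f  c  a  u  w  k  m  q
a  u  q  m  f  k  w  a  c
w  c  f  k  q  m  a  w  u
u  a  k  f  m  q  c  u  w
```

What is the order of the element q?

The identity element is w (its row matches the header).
q^1 = q
q^2 = q ∘ q = w
The first power of q equal to the identity is q^2, so ord(q) = 2.

2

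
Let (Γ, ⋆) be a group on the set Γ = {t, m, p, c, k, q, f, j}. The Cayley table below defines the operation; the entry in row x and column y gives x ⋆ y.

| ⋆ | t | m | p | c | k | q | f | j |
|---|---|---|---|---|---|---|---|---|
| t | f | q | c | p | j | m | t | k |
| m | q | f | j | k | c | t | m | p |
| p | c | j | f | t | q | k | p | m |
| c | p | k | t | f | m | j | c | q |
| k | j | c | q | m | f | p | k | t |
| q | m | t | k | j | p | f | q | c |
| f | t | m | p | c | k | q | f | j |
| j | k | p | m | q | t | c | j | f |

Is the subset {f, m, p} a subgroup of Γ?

No

m ⋆ p = j, which is not in {f, m, p}.
The subset is not closed under ⋆, so it is not a subgroup.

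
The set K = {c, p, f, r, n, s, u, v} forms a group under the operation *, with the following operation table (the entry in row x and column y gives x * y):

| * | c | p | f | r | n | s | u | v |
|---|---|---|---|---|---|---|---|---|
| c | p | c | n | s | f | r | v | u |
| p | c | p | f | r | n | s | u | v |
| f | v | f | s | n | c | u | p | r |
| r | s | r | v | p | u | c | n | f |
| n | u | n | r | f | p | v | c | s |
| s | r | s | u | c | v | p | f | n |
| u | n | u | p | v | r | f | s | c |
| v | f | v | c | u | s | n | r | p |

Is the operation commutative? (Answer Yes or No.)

No

u * r = v but r * u = n.
Since u and r do not commute, K is not abelian.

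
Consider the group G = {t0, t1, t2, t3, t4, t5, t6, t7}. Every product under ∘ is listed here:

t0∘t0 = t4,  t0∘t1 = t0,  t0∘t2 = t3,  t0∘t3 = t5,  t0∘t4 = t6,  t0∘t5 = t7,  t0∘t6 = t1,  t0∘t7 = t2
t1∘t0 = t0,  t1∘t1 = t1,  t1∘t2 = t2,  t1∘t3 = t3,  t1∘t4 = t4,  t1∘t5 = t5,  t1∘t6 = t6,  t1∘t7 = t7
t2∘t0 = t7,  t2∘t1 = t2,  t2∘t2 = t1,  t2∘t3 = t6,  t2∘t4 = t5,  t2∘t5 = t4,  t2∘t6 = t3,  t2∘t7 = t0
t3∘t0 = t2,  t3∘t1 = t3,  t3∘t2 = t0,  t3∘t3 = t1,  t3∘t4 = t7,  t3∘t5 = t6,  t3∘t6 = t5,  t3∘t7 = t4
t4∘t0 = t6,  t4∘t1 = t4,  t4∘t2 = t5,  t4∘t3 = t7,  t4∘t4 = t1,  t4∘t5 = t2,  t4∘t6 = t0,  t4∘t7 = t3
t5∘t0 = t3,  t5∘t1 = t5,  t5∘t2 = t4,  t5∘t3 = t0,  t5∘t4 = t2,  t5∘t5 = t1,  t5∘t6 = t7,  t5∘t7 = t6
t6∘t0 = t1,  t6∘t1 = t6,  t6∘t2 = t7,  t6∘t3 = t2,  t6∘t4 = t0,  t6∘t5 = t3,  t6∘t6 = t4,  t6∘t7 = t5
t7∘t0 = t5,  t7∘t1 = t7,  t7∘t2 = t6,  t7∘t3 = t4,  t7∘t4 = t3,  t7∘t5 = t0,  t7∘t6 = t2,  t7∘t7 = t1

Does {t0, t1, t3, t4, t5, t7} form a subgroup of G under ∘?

No

t0 ∘ t4 = t6, which is not in {t0, t1, t3, t4, t5, t7}.
The subset is not closed under ∘, so it is not a subgroup.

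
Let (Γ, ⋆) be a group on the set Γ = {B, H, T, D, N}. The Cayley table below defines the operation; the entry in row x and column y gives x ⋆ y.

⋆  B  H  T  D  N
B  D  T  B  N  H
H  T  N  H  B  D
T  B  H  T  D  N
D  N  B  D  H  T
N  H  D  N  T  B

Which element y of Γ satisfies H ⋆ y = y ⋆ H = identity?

B

First locate the identity: row T matches the header, so T is the identity.
Scan row H for T: H ⋆ B = T. Hence H^(-1) = B.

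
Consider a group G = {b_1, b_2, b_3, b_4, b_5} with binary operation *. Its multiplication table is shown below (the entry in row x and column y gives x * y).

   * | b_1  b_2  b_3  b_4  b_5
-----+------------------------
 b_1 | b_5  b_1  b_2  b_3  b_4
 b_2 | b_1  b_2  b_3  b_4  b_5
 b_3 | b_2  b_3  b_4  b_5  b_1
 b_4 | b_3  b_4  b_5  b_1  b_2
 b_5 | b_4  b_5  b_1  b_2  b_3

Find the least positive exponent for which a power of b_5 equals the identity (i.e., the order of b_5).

5

The identity element is b_2 (its row matches the header).
b_5^1 = b_5
b_5^2 = b_5 * b_5 = b_3
b_5^3 = b_3 * b_5 = b_1
b_5^4 = b_1 * b_5 = b_4
b_5^5 = b_4 * b_5 = b_2
The first power of b_5 equal to the identity is b_5^5, so ord(b_5) = 5.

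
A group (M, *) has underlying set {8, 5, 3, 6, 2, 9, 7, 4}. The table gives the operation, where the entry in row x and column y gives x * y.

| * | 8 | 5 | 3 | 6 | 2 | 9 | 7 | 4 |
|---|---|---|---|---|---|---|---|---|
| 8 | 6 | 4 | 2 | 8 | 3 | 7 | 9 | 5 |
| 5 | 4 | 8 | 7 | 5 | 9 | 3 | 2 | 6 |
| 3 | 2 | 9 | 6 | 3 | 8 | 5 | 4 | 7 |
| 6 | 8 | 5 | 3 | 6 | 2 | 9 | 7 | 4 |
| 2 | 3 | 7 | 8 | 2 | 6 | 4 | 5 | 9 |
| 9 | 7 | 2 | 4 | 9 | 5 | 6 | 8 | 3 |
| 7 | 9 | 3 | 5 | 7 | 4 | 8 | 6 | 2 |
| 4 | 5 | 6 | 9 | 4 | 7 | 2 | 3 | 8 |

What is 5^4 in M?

5^1 = 5
5^2 = 5 * 5 = 8
5^3 = 8 * 5 = 4
5^4 = 4 * 5 = 6

6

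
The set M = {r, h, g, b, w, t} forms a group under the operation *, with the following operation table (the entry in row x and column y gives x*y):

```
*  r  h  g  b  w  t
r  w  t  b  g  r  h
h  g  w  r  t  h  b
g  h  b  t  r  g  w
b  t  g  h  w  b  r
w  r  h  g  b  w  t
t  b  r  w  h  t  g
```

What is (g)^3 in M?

g^1 = g
g^2 = g*g = t
g^3 = t*g = w

w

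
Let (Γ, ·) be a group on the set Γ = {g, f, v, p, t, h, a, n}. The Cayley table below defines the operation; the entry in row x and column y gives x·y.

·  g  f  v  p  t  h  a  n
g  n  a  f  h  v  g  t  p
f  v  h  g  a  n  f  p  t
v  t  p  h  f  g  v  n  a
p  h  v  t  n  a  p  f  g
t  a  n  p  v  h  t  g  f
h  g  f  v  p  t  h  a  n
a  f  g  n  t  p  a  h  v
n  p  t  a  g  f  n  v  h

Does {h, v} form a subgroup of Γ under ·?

{h, v} contains the identity h.
Checking products: every product of two elements of {h, v} (read from the table) lies in {h, v}, so the set is closed.
In a finite group, a nonempty closed subset is a subgroup. So {h, v} ≤ Γ.

Yes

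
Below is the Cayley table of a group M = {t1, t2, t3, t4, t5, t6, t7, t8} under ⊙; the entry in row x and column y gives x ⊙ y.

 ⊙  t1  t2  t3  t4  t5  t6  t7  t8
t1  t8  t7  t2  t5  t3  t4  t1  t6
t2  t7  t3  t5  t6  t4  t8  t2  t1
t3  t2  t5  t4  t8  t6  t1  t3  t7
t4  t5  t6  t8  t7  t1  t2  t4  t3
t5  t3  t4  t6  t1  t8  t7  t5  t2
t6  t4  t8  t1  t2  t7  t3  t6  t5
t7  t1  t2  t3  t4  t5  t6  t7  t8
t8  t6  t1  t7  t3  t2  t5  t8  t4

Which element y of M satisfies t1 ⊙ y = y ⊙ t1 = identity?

First locate the identity: row t7 matches the header, so t7 is the identity.
Scan row t1 for t7: t1 ⊙ t2 = t7. Hence t1^(-1) = t2.

t2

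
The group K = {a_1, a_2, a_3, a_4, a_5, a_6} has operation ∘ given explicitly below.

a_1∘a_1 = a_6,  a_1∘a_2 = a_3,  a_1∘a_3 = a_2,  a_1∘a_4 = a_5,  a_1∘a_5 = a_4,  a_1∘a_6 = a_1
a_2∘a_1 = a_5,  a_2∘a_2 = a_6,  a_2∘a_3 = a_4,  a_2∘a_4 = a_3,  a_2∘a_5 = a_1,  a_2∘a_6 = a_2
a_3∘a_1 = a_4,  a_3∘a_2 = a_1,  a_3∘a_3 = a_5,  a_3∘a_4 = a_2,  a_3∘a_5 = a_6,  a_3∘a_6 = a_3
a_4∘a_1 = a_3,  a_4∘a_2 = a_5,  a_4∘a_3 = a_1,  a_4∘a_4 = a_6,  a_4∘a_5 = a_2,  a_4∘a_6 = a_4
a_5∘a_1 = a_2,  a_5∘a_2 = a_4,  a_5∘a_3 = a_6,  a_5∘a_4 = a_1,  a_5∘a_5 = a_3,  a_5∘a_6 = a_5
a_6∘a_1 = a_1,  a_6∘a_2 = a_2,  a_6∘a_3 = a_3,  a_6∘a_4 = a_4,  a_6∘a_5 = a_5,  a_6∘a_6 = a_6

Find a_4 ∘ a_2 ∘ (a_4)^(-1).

a_1

The identity is a_6. In row a_4, the entry a_6 sits in column a_4, so a_4^(-1) = a_4.
a_4 ∘ a_2 = a_5
a_5 ∘ a_4 = a_1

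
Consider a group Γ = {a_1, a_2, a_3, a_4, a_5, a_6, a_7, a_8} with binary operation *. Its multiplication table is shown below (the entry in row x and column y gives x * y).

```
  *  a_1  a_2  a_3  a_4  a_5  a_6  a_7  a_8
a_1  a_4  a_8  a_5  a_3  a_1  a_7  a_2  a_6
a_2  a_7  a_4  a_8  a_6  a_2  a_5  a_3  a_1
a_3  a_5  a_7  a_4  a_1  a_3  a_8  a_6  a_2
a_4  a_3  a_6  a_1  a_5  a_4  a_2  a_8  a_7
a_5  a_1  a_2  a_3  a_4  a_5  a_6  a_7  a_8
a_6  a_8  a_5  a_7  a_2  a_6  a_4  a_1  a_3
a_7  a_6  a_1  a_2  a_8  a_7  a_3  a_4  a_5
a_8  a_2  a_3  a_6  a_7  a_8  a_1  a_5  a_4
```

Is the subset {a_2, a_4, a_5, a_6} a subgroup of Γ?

Yes

{a_2, a_4, a_5, a_6} contains the identity a_5.
Checking products: every product of two elements of {a_2, a_4, a_5, a_6} (read from the table) lies in {a_2, a_4, a_5, a_6}, so the set is closed.
In a finite group, a nonempty closed subset is a subgroup. So {a_2, a_4, a_5, a_6} ≤ Γ.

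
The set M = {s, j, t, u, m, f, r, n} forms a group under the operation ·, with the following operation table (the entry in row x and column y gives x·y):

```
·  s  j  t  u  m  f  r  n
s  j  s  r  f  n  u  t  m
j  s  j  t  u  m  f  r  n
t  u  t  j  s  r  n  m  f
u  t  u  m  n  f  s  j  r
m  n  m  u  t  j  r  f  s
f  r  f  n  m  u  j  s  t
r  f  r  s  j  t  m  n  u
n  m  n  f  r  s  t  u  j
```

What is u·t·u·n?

f

u·t = m
m·u = t
t·n = f
(Structurally, M here is isomorphic to the dihedral group D_4.)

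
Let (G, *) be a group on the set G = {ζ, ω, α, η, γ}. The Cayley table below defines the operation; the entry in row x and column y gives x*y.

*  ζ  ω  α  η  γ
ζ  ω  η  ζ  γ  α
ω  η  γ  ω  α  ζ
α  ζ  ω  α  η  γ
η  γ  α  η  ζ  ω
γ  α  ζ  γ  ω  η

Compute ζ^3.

ζ^1 = ζ
ζ^2 = ζ*ζ = ω
ζ^3 = ω*ζ = η

η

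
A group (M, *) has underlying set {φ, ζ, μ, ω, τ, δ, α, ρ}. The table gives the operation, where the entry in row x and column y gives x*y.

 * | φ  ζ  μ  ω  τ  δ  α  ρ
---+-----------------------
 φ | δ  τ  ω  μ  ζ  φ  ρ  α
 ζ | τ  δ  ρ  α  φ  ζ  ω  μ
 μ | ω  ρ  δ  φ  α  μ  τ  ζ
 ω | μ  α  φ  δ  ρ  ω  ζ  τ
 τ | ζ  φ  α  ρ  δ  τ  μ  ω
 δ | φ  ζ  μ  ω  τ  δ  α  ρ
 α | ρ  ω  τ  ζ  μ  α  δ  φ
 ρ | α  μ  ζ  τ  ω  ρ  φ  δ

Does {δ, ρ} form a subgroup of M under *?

{δ, ρ} contains the identity δ.
Checking products: every product of two elements of {δ, ρ} (read from the table) lies in {δ, ρ}, so the set is closed.
In a finite group, a nonempty closed subset is a subgroup. So {δ, ρ} ≤ M.

Yes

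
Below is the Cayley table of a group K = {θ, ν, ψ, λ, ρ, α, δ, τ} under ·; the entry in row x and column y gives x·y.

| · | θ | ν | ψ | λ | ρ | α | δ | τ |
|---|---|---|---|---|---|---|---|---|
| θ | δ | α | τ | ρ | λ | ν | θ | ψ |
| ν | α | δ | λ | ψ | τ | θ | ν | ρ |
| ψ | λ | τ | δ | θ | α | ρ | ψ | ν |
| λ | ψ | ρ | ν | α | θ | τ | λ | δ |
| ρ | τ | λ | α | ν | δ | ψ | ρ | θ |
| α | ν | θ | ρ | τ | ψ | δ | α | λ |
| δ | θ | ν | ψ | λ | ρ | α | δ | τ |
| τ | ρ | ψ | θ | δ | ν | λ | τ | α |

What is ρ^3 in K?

ρ^1 = ρ
ρ^2 = ρ·ρ = δ
ρ^3 = δ·ρ = ρ

ρ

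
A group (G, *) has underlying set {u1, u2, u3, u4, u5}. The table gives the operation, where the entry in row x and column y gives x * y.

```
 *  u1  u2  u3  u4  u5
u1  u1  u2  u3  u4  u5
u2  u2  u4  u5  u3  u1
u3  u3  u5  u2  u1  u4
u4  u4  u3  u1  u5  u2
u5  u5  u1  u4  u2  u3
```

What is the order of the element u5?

5

The identity element is u1 (its row matches the header).
u5^1 = u5
u5^2 = u5 * u5 = u3
u5^3 = u3 * u5 = u4
u5^4 = u4 * u5 = u2
u5^5 = u2 * u5 = u1
The first power of u5 equal to the identity is u5^5, so ord(u5) = 5.
(Structurally, G here is isomorphic to the cyclic group Z_5.)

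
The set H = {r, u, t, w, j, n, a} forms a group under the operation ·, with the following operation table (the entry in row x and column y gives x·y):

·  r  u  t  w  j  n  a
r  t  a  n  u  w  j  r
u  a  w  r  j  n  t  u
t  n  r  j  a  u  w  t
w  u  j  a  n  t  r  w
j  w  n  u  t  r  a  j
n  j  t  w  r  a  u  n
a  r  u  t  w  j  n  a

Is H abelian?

Yes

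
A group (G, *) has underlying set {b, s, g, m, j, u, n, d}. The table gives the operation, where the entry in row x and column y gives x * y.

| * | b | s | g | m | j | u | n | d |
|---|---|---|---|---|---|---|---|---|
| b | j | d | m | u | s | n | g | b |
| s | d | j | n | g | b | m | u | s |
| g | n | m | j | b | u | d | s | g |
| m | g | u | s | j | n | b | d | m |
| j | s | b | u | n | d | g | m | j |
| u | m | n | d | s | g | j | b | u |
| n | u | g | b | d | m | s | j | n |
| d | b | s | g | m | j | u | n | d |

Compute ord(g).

4

The identity element is d (its row matches the header).
g^1 = g
g^2 = g * g = j
g^3 = j * g = u
g^4 = u * g = d
The first power of g equal to the identity is g^4, so ord(g) = 4.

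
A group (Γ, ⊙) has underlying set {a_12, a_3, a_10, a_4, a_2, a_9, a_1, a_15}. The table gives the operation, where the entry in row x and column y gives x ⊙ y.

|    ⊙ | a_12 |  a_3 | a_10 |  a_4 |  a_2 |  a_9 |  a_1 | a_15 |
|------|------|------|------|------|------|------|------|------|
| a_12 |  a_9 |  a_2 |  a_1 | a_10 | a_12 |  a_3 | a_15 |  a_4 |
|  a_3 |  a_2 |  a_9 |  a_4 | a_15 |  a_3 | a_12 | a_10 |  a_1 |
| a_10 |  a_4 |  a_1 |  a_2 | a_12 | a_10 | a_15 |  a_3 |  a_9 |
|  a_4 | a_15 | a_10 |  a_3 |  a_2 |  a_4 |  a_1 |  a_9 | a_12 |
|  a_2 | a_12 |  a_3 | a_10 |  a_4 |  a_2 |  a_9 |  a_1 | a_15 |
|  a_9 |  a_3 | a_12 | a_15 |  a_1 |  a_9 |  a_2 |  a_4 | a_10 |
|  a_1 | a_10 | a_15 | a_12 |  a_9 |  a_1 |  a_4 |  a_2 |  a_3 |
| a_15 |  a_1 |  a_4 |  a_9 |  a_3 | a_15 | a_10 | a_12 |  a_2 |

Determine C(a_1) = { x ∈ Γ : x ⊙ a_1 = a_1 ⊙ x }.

Compare row a_1 with column a_1 entry by entry.
a_9 ⊙ a_1 = a_4 = a_1 ⊙ a_9, so a_9 commutes with a_1.
a_10 ⊙ a_1 = a_3 but a_1 ⊙ a_10 = a_12, so a_10 does not.
Collecting the elements that commute with a_1: C(a_1) = {a_1, a_2, a_4, a_9}.
(Structurally, Γ here is isomorphic to the dihedral group D_4.)

{a_1, a_2, a_4, a_9}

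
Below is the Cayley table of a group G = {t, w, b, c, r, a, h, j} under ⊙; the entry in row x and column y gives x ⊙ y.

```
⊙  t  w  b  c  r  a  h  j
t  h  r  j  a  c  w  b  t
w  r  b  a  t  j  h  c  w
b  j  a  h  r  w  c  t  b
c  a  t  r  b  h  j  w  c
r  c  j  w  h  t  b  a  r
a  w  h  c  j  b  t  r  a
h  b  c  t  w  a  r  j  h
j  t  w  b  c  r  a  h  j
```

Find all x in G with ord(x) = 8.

Identity is j. Compute the order of each non-identity element by repeated multiplication:
  t: t → h → b → j  (order 4)
  w: w → b → a → h → c → t → r → j  (order 8)
  b: b → h → t → j  (order 4)
  c: c → b → r → h → w → t → a → j  (order 8)
  r: r → t → c → h → a → b → w → j  (order 8)
  a: a → t → w → h → r → b → c → j  (order 8)
  h: h → j  (order 2)
Elements of order 8: {a, c, r, w}.

{a, c, r, w}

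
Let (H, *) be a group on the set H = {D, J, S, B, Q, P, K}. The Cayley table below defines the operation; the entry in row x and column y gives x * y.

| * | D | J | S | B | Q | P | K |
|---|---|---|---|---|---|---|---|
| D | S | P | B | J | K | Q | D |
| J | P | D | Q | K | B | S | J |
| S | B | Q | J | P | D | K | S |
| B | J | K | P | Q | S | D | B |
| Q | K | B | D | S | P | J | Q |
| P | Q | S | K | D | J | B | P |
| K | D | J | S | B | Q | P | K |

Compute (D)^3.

D^1 = D
D^2 = D * D = S
D^3 = S * D = B
(Structurally, H here is isomorphic to the cyclic group Z_7.)

B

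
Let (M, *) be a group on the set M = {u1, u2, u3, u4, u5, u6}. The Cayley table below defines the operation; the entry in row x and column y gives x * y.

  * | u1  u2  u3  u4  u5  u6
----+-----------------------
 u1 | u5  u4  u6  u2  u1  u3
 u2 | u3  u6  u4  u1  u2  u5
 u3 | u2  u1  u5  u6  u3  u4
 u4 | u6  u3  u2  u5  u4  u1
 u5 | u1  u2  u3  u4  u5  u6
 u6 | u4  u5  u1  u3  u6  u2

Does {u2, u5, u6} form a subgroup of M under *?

Yes

{u2, u5, u6} contains the identity u5.
Checking products: every product of two elements of {u2, u5, u6} (read from the table) lies in {u2, u5, u6}, so the set is closed.
In a finite group, a nonempty closed subset is a subgroup. So {u2, u5, u6} ≤ M.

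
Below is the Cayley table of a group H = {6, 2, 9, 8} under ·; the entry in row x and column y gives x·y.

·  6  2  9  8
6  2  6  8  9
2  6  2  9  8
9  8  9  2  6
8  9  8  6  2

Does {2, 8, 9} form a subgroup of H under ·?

No

8·9 = 6, which is not in {2, 8, 9}.
The subset is not closed under ·, so it is not a subgroup.
(Structurally, H here is isomorphic to the Klein four-group V_4.)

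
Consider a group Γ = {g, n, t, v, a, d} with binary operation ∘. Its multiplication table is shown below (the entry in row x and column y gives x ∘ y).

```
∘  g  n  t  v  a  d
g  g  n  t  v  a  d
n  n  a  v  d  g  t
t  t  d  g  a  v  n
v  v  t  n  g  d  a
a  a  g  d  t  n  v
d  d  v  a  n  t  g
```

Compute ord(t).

The identity element is g (its row matches the header).
t^1 = t
t^2 = t ∘ t = g
The first power of t equal to the identity is t^2, so ord(t) = 2.

2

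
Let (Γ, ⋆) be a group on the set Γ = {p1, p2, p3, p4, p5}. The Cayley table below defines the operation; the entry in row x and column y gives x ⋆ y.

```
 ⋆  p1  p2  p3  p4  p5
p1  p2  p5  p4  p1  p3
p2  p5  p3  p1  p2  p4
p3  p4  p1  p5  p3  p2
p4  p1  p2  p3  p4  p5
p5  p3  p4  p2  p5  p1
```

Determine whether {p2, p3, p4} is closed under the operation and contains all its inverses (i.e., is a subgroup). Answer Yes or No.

No

p3 ⋆ p3 = p5, which is not in {p2, p3, p4}.
The subset is not closed under ⋆, so it is not a subgroup.
(Structurally, Γ here is isomorphic to the cyclic group Z_5.)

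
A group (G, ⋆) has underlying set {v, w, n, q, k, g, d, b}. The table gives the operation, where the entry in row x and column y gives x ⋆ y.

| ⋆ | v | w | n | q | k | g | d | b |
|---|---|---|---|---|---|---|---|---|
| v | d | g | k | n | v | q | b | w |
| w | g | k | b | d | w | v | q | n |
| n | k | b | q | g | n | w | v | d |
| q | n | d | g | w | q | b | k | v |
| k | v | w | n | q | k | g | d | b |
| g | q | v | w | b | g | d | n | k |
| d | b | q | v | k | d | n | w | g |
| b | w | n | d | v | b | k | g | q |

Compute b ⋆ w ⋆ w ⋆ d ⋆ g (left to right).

b ⋆ w = n
n ⋆ w = b
b ⋆ d = g
g ⋆ g = d

d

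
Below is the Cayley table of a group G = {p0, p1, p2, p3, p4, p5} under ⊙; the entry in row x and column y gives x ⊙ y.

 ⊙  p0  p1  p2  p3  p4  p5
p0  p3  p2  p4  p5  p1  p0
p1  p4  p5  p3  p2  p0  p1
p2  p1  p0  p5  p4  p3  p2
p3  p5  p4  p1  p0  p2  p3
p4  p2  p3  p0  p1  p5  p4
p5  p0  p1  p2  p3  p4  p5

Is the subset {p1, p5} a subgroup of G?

Yes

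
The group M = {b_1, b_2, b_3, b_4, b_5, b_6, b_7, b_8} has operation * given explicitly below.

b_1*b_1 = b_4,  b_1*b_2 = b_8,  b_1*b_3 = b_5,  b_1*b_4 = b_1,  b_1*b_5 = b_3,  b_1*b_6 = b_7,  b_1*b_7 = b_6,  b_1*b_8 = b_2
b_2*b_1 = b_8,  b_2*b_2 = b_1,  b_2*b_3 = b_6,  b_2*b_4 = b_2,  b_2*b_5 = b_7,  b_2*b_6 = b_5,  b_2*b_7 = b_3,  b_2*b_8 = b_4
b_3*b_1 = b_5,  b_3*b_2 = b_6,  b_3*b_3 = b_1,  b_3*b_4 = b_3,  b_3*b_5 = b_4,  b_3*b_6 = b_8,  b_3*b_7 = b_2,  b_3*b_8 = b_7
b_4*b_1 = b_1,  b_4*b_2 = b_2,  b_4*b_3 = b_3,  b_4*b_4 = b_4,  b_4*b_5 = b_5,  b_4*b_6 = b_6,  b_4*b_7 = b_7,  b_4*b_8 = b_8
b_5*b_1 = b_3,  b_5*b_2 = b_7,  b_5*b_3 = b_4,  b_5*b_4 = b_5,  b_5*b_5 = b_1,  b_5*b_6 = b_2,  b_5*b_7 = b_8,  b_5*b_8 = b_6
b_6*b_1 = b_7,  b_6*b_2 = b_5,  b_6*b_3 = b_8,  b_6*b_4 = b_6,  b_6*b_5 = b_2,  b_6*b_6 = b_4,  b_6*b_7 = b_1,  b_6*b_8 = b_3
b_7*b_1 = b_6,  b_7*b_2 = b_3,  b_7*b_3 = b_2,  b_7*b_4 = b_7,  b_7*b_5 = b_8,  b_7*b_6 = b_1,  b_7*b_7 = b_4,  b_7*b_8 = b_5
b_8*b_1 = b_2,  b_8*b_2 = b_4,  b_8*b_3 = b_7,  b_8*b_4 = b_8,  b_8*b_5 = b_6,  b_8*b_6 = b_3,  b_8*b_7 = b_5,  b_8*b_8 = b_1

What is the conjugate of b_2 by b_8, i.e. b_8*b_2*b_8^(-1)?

b_2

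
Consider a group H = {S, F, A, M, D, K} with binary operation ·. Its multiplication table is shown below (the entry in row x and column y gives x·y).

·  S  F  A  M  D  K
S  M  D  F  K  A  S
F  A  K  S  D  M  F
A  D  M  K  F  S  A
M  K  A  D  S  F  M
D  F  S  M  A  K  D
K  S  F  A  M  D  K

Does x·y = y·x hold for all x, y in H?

No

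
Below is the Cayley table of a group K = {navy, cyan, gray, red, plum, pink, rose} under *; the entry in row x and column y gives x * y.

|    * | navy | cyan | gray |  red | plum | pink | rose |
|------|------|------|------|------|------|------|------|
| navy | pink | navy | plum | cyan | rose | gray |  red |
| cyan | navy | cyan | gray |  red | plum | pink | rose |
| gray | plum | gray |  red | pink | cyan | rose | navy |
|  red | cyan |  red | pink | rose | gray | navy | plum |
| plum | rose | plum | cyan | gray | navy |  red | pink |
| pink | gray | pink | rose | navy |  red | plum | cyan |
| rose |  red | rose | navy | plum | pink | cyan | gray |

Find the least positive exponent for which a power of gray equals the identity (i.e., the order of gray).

The identity element is cyan (its row matches the header).
gray^1 = gray
gray^2 = gray * gray = red
gray^3 = red * gray = pink
gray^4 = pink * gray = rose
gray^5 = rose * gray = navy
gray^6 = navy * gray = plum
gray^7 = plum * gray = cyan
The first power of gray equal to the identity is gray^7, so ord(gray) = 7.

7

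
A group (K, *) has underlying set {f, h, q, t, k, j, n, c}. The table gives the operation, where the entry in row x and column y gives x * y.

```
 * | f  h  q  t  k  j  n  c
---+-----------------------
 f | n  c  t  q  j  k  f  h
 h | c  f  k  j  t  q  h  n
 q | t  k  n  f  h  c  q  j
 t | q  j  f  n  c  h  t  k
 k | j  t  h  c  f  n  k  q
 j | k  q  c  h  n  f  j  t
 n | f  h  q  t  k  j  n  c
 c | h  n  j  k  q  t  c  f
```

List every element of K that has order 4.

{c, h, j, k}

Identity is n. Compute the order of each non-identity element by repeated multiplication:
  f: f → n  (order 2)
  h: h → f → c → n  (order 4)
  q: q → n  (order 2)
  t: t → n  (order 2)
  k: k → f → j → n  (order 4)
  j: j → f → k → n  (order 4)
  c: c → f → h → n  (order 4)
Elements of order 4: {c, h, j, k}.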